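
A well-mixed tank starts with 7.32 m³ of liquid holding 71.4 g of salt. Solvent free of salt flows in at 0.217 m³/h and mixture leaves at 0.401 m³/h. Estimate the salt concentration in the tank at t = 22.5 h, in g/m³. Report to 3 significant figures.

Total volume: dV/dt = Q_in − Q_out = -0.18400 m³/h, so V(t) = 7.32 − 0.18400 t and V(22.5) = 3.1800 m³.
No salt enters, so dm/dt = −Q_out · (m/V).
Separate: dm/m = −Q_out dt/V(t) ⇒ ln(m/m₀) = −(Q_out/(Q_in−Q_out)) ln(V/V₀).
m = m₀ (V₀/V)^(Q_out/(Q_in−Q_out)) = 71.4 × (7.32/3.1800)^(-2.1793) = 11.604 g.
C = m/V = 11.604/3.1800 = 3.6489 g/m³.

3.65 g/m³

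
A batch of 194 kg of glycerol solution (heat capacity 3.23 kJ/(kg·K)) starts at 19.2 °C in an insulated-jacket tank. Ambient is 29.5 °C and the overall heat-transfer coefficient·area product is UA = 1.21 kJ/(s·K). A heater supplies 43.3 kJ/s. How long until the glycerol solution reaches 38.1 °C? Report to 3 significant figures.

273 s

Lumped-capacitance energy balance: M c_p dT/dt = UA(T_amb − T) + Q̇.
τ = M c_p/UA = 517.87 s; T_ss = T_amb + Q̇/UA = 29.5 + 43.3/1.21 = 65.285 °C.
T(t) = T_ss + (T₀ − T_ss)e^(−t/τ); set T = 38.1:
t = −τ ln[(T − T_ss)/(T₀ − T_ss)] = −517.87 · ln(0.58989) = 273.34 s.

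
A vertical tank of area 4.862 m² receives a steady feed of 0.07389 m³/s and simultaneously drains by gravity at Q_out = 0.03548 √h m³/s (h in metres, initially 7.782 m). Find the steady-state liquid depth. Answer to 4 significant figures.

4.337 m

Accumulation of liquid (constant cross-section A): A dh/dt = Q_in − 0.03548 √h. At steady state dh/dt = 0:
Q_in = 0.03548 √h_ss ⇒ √h_ss = 0.07389/0.03548 = 2.08258.
h_ss = 2.08258² = 4.33715 m. (Since h₀ = 7.782 m > h_ss, the level will fall toward this value.)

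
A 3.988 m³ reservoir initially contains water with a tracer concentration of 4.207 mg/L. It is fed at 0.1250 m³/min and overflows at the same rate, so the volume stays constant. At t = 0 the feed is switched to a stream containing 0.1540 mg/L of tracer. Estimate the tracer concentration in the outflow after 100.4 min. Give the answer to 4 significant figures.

Mass balance on the solute (V constant): V dC/dt = Q(C_in − C).
Rewrite as dC/dt + C/τ = C_in/τ, τ = V/Q = 31.9040 min.
This is linear first-order; C(t) = C_in + (C₀ − C_in) e^(−t/τ).
C(100.4) = 0.1540 + (4.207 − 0.1540)·e^(−100.4/31.9040) = 0.1540 + (4.05300)·0.0429834 = 0.328212 mg/L.

0.3282 mg/L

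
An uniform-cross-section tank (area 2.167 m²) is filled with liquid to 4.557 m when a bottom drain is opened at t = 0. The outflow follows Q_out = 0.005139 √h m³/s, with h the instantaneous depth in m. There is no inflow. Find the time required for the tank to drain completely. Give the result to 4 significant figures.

1800 s

Accumulation of liquid (constant cross-section A): A dh/dt = −0.005139 √h.
This is separable: 2 d(√h)/dt = −0.005139/A, so √h = √h₀ − (0.005139/(2A)) t.
Tank is empty when √h = 0: t_empty = 2A√h₀/0.005139.
t_empty = 2·2.167·√4.557/0.005139 = 4.33400·2.13471/0.005139 = 1800.32 s.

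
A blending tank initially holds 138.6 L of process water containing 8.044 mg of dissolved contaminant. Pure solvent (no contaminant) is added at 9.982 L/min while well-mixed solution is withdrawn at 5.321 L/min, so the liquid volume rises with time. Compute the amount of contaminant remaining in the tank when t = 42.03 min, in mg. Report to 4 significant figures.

Total volume: dV/dt = Q_in − Q_out = 4.66100 L/min, so V(t) = 138.6 + 4.66100 t and V(42.03) = 334.502 L.
No contaminant enters, so dm/dt = −Q_out · (m/V).
Separate: dm/m = −Q_out dt/V(t) ⇒ ln(m/m₀) = −(Q_out/(Q_in−Q_out)) ln(V/V₀).
m = m₀ (V₀/V)^(Q_out/(Q_in−Q_out)) = 8.044 × (138.6/334.502)^(1.14160) = 2.94209 mg.

2.942 mg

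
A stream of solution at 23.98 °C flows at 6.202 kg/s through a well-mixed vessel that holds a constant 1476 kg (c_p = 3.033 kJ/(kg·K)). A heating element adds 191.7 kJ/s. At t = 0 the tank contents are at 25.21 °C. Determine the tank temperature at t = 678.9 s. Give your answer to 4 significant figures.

Heat balance on the well-mixed liquid: M c_p dT/dt = ṁ c_p (T_in − T) + 191.7.
Rearrange: dT/dt = (T_ss − T)/τ with τ = M/ṁ = 237.988 s and T_ss = T_in + Q̇/(ṁ c_p) = 34.1710 °C.
Integrating: T(t) = T_ss + (T₀ − T_ss) e^(−t/τ).
T(678.9) = 34.1710 + (-8.96103)·e^(−678.9/237.988) = 34.1710 + (-8.96103)·0.0576902 = 33.6541 °C.

33.65 °C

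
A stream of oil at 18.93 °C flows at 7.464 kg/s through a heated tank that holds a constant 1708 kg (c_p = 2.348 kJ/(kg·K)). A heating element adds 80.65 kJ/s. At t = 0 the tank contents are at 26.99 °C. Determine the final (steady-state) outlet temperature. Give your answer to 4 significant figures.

M c_p dT/dt = ṁ c_p (T_in − T) + Q̇.
At steady state dT/dt = 0 ⇒ T_ss = T_in + Q̇/(ṁ c_p) = 18.93 + 80.65/(7.464·2.348) = 23.5319 °C.

23.53 °C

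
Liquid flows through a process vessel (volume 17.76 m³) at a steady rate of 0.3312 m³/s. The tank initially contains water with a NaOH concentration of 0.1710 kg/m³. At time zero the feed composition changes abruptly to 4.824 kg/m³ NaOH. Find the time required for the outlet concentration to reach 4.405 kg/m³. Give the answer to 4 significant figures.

129.1 s

Transient balance on the dissolved component: V dC/dt = Q(C_in − C), so τ = V/Q = 53.6232 s.
C(t) = C_in + (C₀ − C_in) e^(−t/τ). Set C = 4.405 and solve for t:
e^(−t/τ) = (C − C_in)/(C₀ − C_in) = (4.405 − 4.824)/(0.1710 − 4.824) = 0.0900494
t = −τ ln(…) = 53.6232 × 2.40740 = 129.092 s.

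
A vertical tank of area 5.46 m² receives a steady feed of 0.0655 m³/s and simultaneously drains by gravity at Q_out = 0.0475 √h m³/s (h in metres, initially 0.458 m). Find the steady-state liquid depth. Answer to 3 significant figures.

1.90 m

Mass balance (ρ constant): A dh/dt = Q_in − 0.0475 √h. At steady state dh/dt = 0:
Q_in = 0.0475 √h_ss ⇒ √h_ss = 0.0655/0.0475 = 1.3789.
h_ss = 1.3789² = 1.9015 m. (Since h₀ = 0.458 m < h_ss, the level will rise toward this value.)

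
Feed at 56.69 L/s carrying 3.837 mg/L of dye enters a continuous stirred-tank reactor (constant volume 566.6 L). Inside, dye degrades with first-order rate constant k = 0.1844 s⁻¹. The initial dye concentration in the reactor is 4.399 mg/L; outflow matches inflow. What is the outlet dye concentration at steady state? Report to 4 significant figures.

V dC/dt = Q(C_in − C) − k V C.
At steady state: 0 = Q C_in − (Q + kV) C_ss, so C_ss = Q C_in/(Q + kV).
C_ss = 56.69·3.837/(56.69 + 0.1844·566.6) = 217.520/161.171 = 1.34962 mg/L.

1.350 mg/L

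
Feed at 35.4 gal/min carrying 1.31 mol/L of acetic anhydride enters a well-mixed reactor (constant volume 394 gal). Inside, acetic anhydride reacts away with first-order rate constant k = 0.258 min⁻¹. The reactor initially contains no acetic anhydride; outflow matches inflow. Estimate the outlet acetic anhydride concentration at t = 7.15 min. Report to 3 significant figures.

V dC/dt = Q(C_in − C) − k V C.
dC/dt = (Q/V) C_in − (Q/V + k) C; effective rate a = Q/V + k = 0.089848 + 0.258 = 0.34785 min⁻¹.
C_ss = Q C_in/(Q + kV) = 0.33837 mol/L; C(t) = C_ss + (C₀ − C_ss) e^(−a t).
C(7.15) = 0.33837 + (-0.33837)·e^(−0.34785·7.15) = 0.33837 + (-0.33837)·0.083150 = 0.31023 mol/L.

0.310 mol/L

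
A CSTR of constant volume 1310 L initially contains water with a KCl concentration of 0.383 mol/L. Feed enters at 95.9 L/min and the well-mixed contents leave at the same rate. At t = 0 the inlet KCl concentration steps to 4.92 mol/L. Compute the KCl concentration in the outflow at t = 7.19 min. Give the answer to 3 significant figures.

Unsteady species balance (constant V, well mixed): V dC/dt = Q(C_in − C).
Rewrite as dC/dt + C/τ = C_in/τ, τ = V/Q = 13.660 min.
C approaches C_in exponentially: C(t) = C_in + (C₀ − C_in) e^(−t/τ).
C(7.19) = 4.92 + (0.383 − 4.92)·e^(−7.19/13.660) = 4.92 + (-4.5370)·0.59076 = 2.2397 mol/L.

2.24 mol/L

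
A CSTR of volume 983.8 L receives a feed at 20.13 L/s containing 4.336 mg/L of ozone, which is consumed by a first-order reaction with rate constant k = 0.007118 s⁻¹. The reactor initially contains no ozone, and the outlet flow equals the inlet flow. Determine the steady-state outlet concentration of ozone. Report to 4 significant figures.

3.217 mg/L

V dC/dt = Q(C_in − C) − k V C.
At steady state: 0 = Q C_in − (Q + kV) C_ss, so C_ss = Q C_in/(Q + kV).
C_ss = 20.13·4.336/(20.13 + 0.007118·983.8) = 87.2837/27.1327 = 3.21692 mg/L.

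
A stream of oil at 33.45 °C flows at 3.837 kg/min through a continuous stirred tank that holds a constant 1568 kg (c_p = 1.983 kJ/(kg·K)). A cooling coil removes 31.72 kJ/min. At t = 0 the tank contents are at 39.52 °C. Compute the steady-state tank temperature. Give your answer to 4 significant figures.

M c_p dT/dt = ṁ c_p (T_in − T) − Q̇.
At steady state dT/dt = 0 ⇒ T_ss = T_in − Q̇/(ṁ c_p) = 33.45 − 31.72/(3.837·1.983) = 29.2811 °C.

29.28 °C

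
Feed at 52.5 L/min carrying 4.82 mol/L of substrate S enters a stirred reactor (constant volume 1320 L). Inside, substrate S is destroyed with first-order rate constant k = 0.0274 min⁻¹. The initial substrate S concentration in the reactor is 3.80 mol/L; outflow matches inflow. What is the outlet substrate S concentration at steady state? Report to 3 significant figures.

2.85 mol/L

Species balance: V dC/dt = Q C_in − Q C − k V C.
Steady state (dC/dt = 0): C_ss = Q C_in/(Q + kV) = C_in/(1 + kV/Q).
C_ss = 52.5·4.82/(52.5 + 0.0274·1320) = 253.05/88.668 = 2.8539 mol/L.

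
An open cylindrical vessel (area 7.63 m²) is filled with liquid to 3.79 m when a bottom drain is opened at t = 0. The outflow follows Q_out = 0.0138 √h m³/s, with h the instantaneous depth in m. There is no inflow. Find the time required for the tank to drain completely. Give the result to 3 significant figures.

Unsteady balance on liquid volume: A dh/dt = −0.0138 √h.
∫ h^(−1/2) dh = −(0.0138/A) ∫ dt, giving 2√h = 2√h₀ − (0.0138/A) t.
Set h = 0: 2√h₀ = (0.0138/A) t_empty ⇒ t_empty = 2A√h₀/0.0138.
t_empty = 2·7.63·√3.79/0.0138 = 15.260·1.9468/0.0138 = 2152.8 s.

2150 s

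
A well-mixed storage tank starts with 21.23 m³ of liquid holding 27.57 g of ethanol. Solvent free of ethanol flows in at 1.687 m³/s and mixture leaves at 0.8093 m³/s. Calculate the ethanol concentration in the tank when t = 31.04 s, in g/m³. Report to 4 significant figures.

Total volume: dV/dt = Q_in − Q_out = 0.877700 m³/s, so V(t) = 21.23 + 0.877700 t and V(31.04) = 48.4738 m³.
Species balance (pure solvent in): dm/dt = −Q_out · m/V(t).
Separate: dm/m = −Q_out dt/V(t) ⇒ ln(m/m₀) = −(Q_out/(Q_in−Q_out)) ln(V/V₀).
m = m₀ (V₀/V)^(Q_out/(Q_in−Q_out)) = 27.57 × (21.23/48.4738)^(0.922069) = 12.8772 g.
C = m/V = 12.8772/48.4738 = 0.265653 g/m³.

0.2657 g/m³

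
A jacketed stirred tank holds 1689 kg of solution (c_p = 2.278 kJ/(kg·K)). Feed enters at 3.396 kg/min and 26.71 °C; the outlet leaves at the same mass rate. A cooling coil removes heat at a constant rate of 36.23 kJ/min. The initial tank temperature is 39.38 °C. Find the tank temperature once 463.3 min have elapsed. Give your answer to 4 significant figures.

28.86 °C

M c_p dT/dt = ṁ c_p (T_in − T) − Q̇.
Rearrange: dT/dt = (T_ss − T)/τ with τ = M/ṁ = 497.350 min and T_ss = T_in − Q̇/(ṁ c_p) = 22.0268 °C.
This is linear first-order; T(t) = T_ss + (T₀ − T_ss) e^(−t/τ).
T(463.3) = 22.0268 + (17.3532)·e^(−463.3/497.350) = 22.0268 + (17.3532)·0.393948 = 28.8630 °C.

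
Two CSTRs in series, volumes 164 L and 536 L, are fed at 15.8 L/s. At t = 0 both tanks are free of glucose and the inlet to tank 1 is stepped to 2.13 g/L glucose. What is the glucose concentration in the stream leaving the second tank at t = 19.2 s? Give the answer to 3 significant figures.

0.535 g/L

Each tank obeys Vᵢ dCᵢ/dt = Q(Cᵢ₋₁ − Cᵢ), so τᵢ = Vᵢ/Q.
τ₁ = 164/15.8 = 10.380 s; τ₂ = 536/15.8 = 33.924 s.
Tank 1: C₁ = C_in(1 − e^(−t/τ₁)). Tank 2 (τ₁ ≠ τ₂): C₂ = C_in[1 − (τ₁ e^(−t/τ₁) − τ₂ e^(−t/τ₂))/(τ₁ − τ₂)].
At t = 19.2: e^(−t/τ₁) = 0.15728, e^(−t/τ₂) = 0.56781.
C₂ = 2.13·[1 − (10.380·0.15728 − 33.924·0.56781)/(-23.544)] = 2.13·0.25120 = 0.53506 g/L.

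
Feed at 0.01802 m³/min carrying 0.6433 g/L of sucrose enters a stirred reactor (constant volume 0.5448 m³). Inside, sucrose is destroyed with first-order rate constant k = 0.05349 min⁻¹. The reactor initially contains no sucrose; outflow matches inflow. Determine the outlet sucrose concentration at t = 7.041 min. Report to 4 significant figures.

0.1122 g/L

Species balance: V dC/dt = Q C_in − Q C − k V C.
dC/dt = (Q/V) C_in − (Q/V + k) C; effective rate a = Q/V + k = 0.0330764 + 0.05349 = 0.0865664 min⁻¹.
C_ss = Q C_in/(Q + kV) = 0.245800 g/L; C(t) = C_ss + (C₀ − C_ss) e^(−a t).
C(7.041) = 0.245800 + (-0.245800)·e^(−0.0865664·7.041) = 0.245800 + (-0.245800)·0.543615 = 0.112179 g/L.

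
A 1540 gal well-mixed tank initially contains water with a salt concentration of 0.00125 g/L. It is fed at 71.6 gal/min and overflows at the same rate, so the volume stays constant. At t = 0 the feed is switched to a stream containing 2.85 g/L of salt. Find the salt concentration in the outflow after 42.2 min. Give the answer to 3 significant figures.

2.45 g/L

Species balance on the tank: V dC/dt = Q(C_in − C).
So dC/dt = (C_in − C)/τ with τ = V/Q = 1540/71.6 = 21.508 min.
Integrating: C(t) = C_in + (C₀ − C_in) e^(−t/τ).
C(42.2) = 2.85 + (0.00125 − 2.85)·e^(−42.2/21.508) = 2.85 + (-2.8487)·0.14057 = 2.4495 g/L.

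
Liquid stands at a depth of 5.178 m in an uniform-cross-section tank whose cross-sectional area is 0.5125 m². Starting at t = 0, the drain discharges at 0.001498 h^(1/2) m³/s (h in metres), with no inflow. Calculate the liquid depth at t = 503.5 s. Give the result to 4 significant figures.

2.371 m

A dh/dt = −Q_out = −0.001498 √h.
This is separable: 2 d(√h)/dt = −0.001498/A, so √h = √h₀ − (0.001498/(2A)) t.
√h = √5.178 − 0.001498·503.5/(2·0.5125) = 2.27552 − 0.735847 = 1.53968.
h = 1.53968² = 2.37060 m.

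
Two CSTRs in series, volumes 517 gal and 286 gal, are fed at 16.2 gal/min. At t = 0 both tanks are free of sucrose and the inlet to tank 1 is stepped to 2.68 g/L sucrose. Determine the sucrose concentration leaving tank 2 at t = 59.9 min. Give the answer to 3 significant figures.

1.87 g/L

Each tank obeys Vᵢ dCᵢ/dt = Q(Cᵢ₋₁ − Cᵢ), so τᵢ = Vᵢ/Q.
τ₁ = 517/16.2 = 31.914 min; τ₂ = 286/16.2 = 17.654 min.
Solving the cascade with C₁(0)=C₂(0)=0 gives C₂(t) = C_in[1 − (τ₁ e^(−t/τ₁) − τ₂ e^(−t/τ₂))/(τ₁ − τ₂)].
At t = 59.9: e^(−t/τ₁) = 0.15306, e^(−t/τ₂) = 0.033610.
C₂ = 2.68·[1 − (31.914·0.15306 − 17.654·0.033610)/(14.259)] = 2.68·0.69906 = 1.8735 g/L.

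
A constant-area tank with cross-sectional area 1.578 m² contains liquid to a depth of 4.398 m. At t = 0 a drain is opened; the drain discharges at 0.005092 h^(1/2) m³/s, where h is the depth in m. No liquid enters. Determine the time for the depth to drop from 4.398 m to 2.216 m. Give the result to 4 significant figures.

A dh/dt = −Q_out = −0.005092 √h.
This is separable: 2 d(√h)/dt = −0.005092/A, so √h = √h₀ − (0.005092/(2A)) t.
t = 2A(√h₀ − √h)/0.005092 = 2·1.578·(√4.398 − √2.216)/0.005092
  = 3.15600 × (2.09714 − 1.48862) / 0.005092 = 377.156 s.

377.2 s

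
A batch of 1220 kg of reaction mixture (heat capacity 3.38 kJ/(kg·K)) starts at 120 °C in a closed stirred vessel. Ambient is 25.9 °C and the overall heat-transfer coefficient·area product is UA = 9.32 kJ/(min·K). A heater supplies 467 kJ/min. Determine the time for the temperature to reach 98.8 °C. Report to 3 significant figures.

Lumped-capacitance energy balance: M c_p dT/dt = UA(T_amb − T) + Q̇.
τ = M c_p/UA = 442.45 min; T_ss = T_amb + Q̇/UA = 25.9 + 467/9.32 = 76.007 °C.
T(t) = T_ss + (T₀ − T_ss)e^(−t/τ); set T = 98.8:
t = −τ ln[(T − T_ss)/(T₀ − T_ss)] = −442.45 · ln(0.51810) = 290.95 min.

291 min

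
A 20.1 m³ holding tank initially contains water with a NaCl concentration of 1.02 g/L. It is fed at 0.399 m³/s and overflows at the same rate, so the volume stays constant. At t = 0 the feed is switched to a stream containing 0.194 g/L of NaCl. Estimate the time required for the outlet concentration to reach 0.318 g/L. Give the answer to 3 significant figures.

95.5 s

Unsteady species balance (constant V, well mixed): V dC/dt = Q(C_in − C), so τ = V/Q = 50.376 s.
C(t) = C_in + (C₀ − C_in) e^(−t/τ). Set C = 0.318 and solve for t:
e^(−t/τ) = (C − C_in)/(C₀ − C_in) = (0.318 − 0.194)/(1.02 − 0.194) = 0.15012
t = −τ ln(…) = 50.376 × 1.8963 = 95.529 s.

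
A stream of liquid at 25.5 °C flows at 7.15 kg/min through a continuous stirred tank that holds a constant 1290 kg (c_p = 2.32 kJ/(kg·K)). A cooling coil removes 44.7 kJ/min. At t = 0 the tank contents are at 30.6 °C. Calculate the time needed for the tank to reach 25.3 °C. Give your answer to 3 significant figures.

M c_p dT/dt = ṁ c_p (T_in − T) − Q̇.
τ = M/ṁ = 180.42 min; T_ss = T_in − Q̇/(ṁ c_p) = 22.805 °C.
T(t) = T_ss + (T₀ − T_ss) e^(−t/τ). Set T = 25.3:
e^(−t/τ) = (25.3 − 22.805)/(30.6 − 22.805) = 0.32005
t = −180.42 · ln(0.32005) = 205.55 min.

206 min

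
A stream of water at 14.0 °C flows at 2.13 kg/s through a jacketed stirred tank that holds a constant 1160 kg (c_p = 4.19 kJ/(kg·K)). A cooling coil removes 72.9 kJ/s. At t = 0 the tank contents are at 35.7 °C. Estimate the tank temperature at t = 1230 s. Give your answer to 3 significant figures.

8.95 °C

Heat balance on the well-mixed liquid: M c_p dT/dt = ṁ c_p (T_in − T) − 72.9.
τ = M/ṁ = 544.60 s; T_ss = T_in − Q̇/(ṁ c_p) = 14.0 − 72.9/(2.13·4.19) = 5.8317 °C.
This is linear first-order; T(t) = T_ss + (T₀ − T_ss) e^(−t/τ).
T(1230) = 5.8317 + (29.868)·e^(−1230/544.60) = 5.8317 + (29.868)·0.10450 = 8.9530 °C.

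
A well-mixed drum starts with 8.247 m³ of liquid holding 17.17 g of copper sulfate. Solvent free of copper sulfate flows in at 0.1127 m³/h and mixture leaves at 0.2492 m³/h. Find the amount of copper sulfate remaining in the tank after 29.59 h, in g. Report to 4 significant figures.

Total volume: dV/dt = Q_in − Q_out = -0.136500 m³/h, so V(t) = 8.247 − 0.136500 t and V(29.59) = 4.20796 m³.
Species balance (pure solvent in): dm/dt = −Q_out · m/V(t).
dm/m = −Q_out dt/(V₀ − 0.136500 t); integrating gives ln(m/m₀) = −(Q_out/(Q_in−Q_out)) ln(V/V₀).
m = m₀ (V₀/V)^(Q_out/(Q_in−Q_out)) = 17.17 × (8.247/4.20796)^(-1.82564) = 5.02660 g.

5.027 g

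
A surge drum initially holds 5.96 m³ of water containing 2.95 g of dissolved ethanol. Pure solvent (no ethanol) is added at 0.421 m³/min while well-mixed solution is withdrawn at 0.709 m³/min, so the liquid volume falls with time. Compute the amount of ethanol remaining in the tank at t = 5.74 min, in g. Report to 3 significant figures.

1.33 g

Let m(t) be the amount of ethanol. Volume: V(t) = V₀ + (Q_in − Q_out) t = 5.96 − 0.28800 t; V(5.74) = 4.3069 m³.
Solute balance: dm/dt = 0 − Q_out C = −Q_out m/V(t).
Separate: dm/m = −Q_out dt/V(t) ⇒ ln(m/m₀) = −(Q_out/(Q_in−Q_out)) ln(V/V₀).
m = m₀ (V₀/V)^(Q_out/(Q_in−Q_out)) = 2.95 × (5.96/4.3069)^(-2.4618) = 1.3259 g.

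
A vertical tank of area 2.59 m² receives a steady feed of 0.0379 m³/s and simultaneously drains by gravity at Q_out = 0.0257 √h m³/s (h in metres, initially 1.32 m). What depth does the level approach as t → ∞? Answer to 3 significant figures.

Accumulation of liquid (constant cross-section A): A dh/dt = Q_in − 0.0257 √h. At steady state dh/dt = 0:
Q_in = 0.0257 √h_ss ⇒ √h_ss = 0.0379/0.0257 = 1.4747.
h_ss = 1.4747² = 2.1748 m. (Since h₀ = 1.32 m < h_ss, the level will rise toward this value.)

2.17 m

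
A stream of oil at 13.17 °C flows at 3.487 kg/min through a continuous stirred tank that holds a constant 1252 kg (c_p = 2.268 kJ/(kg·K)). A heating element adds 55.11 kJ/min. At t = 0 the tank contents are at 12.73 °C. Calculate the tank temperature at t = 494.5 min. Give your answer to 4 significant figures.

18.27 °C

First-law balance (no shaft work): M c_p dT/dt = ṁ c_p (T_in − T) + 55.11.
τ = M/ṁ = 359.048 min; T_ss = T_in + Q̇/(ṁ c_p) = 13.17 + 55.11/(3.487·2.268) = 20.1384 °C.
This is linear first-order; T(t) = T_ss + (T₀ − T_ss) e^(−t/τ).
T(494.5) = 20.1384 + (-7.40844)·e^(−494.5/359.048) = 20.1384 + (-7.40844)·0.252270 = 18.2695 °C.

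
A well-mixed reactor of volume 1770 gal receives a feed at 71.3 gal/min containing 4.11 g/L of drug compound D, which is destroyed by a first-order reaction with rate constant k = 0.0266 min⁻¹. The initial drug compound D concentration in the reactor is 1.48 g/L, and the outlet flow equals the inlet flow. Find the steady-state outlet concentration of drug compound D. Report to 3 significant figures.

2.48 g/L

Species balance: V dC/dt = Q C_in − Q C − k V C.
At steady state: 0 = Q C_in − (Q + kV) C_ss, so C_ss = Q C_in/(Q + kV).
C_ss = 71.3·4.11/(71.3 + 0.0266·1770) = 293.04/118.38 = 2.4754 g/L.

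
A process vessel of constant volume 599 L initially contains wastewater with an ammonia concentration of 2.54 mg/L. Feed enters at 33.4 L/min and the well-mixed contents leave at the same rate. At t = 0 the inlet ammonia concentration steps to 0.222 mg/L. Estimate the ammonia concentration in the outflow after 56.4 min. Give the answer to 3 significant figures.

0.322 mg/L

Species balance on the tank: V dC/dt = Q(C_in − C).
So dC/dt = (C_in − C)/τ with τ = V/Q = 599/33.4 = 17.934 min.
C approaches C_in exponentially: C(t) = C_in + (C₀ − C_in) e^(−t/τ).
C(56.4) = 0.222 + (2.54 − 0.222)·e^(−56.4/17.934) = 0.222 + (2.3180)·0.043074 = 0.32184 mg/L.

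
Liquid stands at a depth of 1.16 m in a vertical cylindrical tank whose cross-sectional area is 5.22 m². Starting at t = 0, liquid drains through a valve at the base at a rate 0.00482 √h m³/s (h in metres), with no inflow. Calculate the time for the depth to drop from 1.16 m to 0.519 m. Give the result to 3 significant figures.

A dh/dt = −Q_out = −0.00482 √h.
∫ h^(−1/2) dh = −(0.00482/A) ∫ dt, giving 2√h = 2√h₀ − (0.00482/A) t.
t = 2A(√h₀ − √h)/0.00482 = 2·5.22·(√1.16 − √0.519)/0.00482
  = 10.440 × (1.0770 − 0.72042) / 0.00482 = 772.42 s.

772 s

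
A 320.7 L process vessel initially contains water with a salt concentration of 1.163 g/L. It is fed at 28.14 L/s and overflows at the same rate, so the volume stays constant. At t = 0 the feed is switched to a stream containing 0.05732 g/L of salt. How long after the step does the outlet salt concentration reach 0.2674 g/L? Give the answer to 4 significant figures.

Accumulation = in − out for the solute gives V dC/dt = Q(C_in − C), so τ = V/Q = 11.3966 s.
C(t) = C_in + (C₀ − C_in) e^(−t/τ). Set C = 0.2674 and solve for t:
e^(−t/τ) = (C − C_in)/(C₀ − C_in) = (0.2674 − 0.05732)/(1.163 − 0.05732) = 0.190001
t = −τ ln(…) = 11.3966 × 1.66073 = 18.9266 s.

18.93 s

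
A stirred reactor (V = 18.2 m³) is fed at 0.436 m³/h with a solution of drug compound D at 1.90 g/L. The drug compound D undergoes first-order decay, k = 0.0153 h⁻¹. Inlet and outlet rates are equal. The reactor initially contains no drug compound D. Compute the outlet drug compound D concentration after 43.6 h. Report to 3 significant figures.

Species balance: V dC/dt = Q C_in − Q C − k V C.
dC/dt = (Q/V) C_in − (Q/V + k) C; effective rate a = Q/V + k = 0.023956 + 0.0153 = 0.039256 h⁻¹.
C_ss = Q C_in/(Q + kV) = 1.1595 g/L; C(t) = C_ss + (C₀ − C_ss) e^(−a t).
C(43.6) = 1.1595 + (-1.1595)·e^(−0.039256·43.6) = 1.1595 + (-1.1595)·0.18058 = 0.95009 g/L.

0.950 g/L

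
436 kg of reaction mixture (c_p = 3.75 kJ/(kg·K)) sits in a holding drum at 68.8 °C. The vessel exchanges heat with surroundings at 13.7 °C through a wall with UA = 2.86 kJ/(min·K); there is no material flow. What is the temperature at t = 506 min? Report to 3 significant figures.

Unsteady energy balance on the tank contents: M c_p dT/dt = −UA(T − T_amb).
dT/dt = (T_ss − T)/τ with T_ss = T_amb = 13.700 °C, τ = M c_p/UA = 436·3.75/2.86 = 571.68 min.
Integrating: T(t) = T_ss + (T₀ − T_ss) e^(−t/τ).
T(506) = 13.700 + (55.100)·0.41267 = 36.438 °C.

36.4 °C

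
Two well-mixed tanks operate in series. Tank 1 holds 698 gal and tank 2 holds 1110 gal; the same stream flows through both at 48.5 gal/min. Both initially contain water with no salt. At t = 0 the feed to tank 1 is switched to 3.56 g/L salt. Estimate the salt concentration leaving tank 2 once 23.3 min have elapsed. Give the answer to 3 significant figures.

1.29 g/L

Time constants: τᵢ = Vᵢ/Q for each well-mixed tank.
τ₁ = 698/48.5 = 14.392 min; τ₂ = 1110/48.5 = 22.887 min.
Solving the cascade with C₁(0)=C₂(0)=0 gives C₂(t) = C_in[1 − (τ₁ e^(−t/τ₁) − τ₂ e^(−t/τ₂))/(τ₁ − τ₂)].
At t = 23.3: e^(−t/τ₁) = 0.19810, e^(−t/τ₂) = 0.36129.
C₂ = 3.56·[1 − (14.392·0.19810 − 22.887·0.36129)/(-8.4948)] = 3.56·0.36223 = 1.2895 g/L.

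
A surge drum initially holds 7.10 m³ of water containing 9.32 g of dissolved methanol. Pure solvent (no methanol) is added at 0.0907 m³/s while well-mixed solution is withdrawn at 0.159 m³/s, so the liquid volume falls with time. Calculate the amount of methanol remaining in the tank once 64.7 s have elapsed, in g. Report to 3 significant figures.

Let m(t) be the amount of methanol. Volume: V(t) = V₀ + (Q_in − Q_out) t = 7.10 − 0.068300 t; V(64.7) = 2.6810 m³.
Solute balance: dm/dt = 0 − Q_out C = −Q_out m/V(t).
dm/m = −Q_out dt/(V₀ − 0.068300 t); integrating gives ln(m/m₀) = −(Q_out/(Q_in−Q_out)) ln(V/V₀).
m = m₀ (V₀/V)^(Q_out/(Q_in−Q_out)) = 9.32 × (7.10/2.6810)^(-2.3280) = 0.96555 g.

0.966 g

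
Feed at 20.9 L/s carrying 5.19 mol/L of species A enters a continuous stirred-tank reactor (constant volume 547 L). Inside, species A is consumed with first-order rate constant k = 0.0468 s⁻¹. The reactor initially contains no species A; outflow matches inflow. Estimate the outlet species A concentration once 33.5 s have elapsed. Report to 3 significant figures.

2.20 mol/L

Species balance: V dC/dt = Q C_in − Q C − k V C.
This is linear with rate a = Q/V + k = 0.085008 s⁻¹.
C_ss = Q C_in/(Q + kV) = 2.3327 mol/L; C(t) = C_ss + (C₀ − C_ss) e^(−a t).
C(33.5) = 2.3327 + (-2.3327)·e^(−0.085008·33.5) = 2.3327 + (-2.3327)·0.057973 = 2.1975 mol/L.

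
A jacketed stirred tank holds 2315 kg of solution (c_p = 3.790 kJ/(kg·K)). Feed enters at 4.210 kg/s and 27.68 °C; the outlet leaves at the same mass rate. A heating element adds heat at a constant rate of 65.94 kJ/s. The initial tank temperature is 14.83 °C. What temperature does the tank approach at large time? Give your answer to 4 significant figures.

31.81 °C

Heat balance on the well-mixed liquid: M c_p dT/dt = ṁ c_p (T_in − T) + 65.94.
At steady state dT/dt = 0 ⇒ T_ss = T_in + Q̇/(ṁ c_p) = 27.68 + 65.94/(4.210·3.790) = 31.8126 °C.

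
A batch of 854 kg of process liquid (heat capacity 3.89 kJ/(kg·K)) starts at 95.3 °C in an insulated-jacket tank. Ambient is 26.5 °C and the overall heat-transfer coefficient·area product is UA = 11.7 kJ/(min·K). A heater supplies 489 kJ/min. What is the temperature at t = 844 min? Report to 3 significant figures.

Unsteady energy balance on the tank contents: M c_p dT/dt = −UA(T − T_amb) + Q̇.
dT/dt = (T_ss − T)/τ with T_ss = T_amb + Q̇/UA = 26.5 + 489/11.7 = 68.295 °C, τ = M c_p/UA = 854·3.89/11.7 = 283.94 min.
Solution: T(t) = T_ss + (T₀ − T_ss) e^(−t/τ).
T(844) = 68.295 + (27.005)·0.051176 = 69.677 °C.

69.7 °C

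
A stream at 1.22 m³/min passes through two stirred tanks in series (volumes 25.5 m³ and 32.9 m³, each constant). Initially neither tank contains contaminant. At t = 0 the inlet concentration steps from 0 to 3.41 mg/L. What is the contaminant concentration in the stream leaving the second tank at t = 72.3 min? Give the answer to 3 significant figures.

2.74 mg/L

Each tank obeys Vᵢ dCᵢ/dt = Q(Cᵢ₋₁ − Cᵢ), so τᵢ = Vᵢ/Q.
τ₁ = 25.5/1.22 = 20.902 min; τ₂ = 32.9/1.22 = 26.967 min.
Solving the cascade with C₁(0)=C₂(0)=0 gives C₂(t) = C_in[1 − (τ₁ e^(−t/τ₁) − τ₂ e^(−t/τ₂))/(τ₁ − τ₂)].
At t = 72.3: e^(−t/τ₁) = 0.031459, e^(−t/τ₂) = 0.068492.
C₂ = 3.41·[1 − (20.902·0.031459 − 26.967·0.068492)/(-6.0656)] = 3.41·0.80389 = 2.7413 mg/L.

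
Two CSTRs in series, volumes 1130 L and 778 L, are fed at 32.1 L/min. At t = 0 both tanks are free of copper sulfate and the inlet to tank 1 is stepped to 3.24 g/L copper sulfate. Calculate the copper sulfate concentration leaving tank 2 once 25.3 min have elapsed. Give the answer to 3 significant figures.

0.692 g/L

Each tank obeys Vᵢ dCᵢ/dt = Q(Cᵢ₋₁ − Cᵢ), so τᵢ = Vᵢ/Q.
τ₁ = 1130/32.1 = 35.202 min; τ₂ = 778/32.1 = 24.237 min.
Tank 1: C₁ = C_in(1 − e^(−t/τ₁)). Tank 2 (τ₁ ≠ τ₂): C₂ = C_in[1 − (τ₁ e^(−t/τ₁) − τ₂ e^(−t/τ₂))/(τ₁ − τ₂)].
At t = 25.3: e^(−t/τ₁) = 0.48739, e^(−t/τ₂) = 0.35209.
C₂ = 3.24·[1 − (35.202·0.48739 − 24.237·0.35209)/(10.966)] = 3.24·0.21358 = 0.69200 g/L.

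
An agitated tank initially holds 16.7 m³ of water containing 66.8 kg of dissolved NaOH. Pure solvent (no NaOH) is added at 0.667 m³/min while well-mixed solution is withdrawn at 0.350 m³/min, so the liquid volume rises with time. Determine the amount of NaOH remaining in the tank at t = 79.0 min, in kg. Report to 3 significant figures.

24.3 kg

Let m(t) be the amount of NaOH. Volume: V(t) = V₀ + (Q_in − Q_out) t = 16.7 + 0.31700 t; V(79.0) = 41.743 m³.
No NaOH enters, so dm/dt = −Q_out · (m/V).
Separate: dm/m = −Q_out dt/V(t) ⇒ ln(m/m₀) = −(Q_out/(Q_in−Q_out)) ln(V/V₀).
m = m₀ (V₀/V)^(Q_out/(Q_in−Q_out)) = 66.8 × (16.7/41.743)^(1.1041) = 24.294 kg.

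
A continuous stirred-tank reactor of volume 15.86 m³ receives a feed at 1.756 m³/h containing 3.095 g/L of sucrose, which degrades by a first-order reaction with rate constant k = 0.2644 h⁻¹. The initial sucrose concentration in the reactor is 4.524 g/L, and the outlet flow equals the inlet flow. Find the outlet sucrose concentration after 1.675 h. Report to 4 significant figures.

Species balance: V dC/dt = Q C_in − Q C − k V C.
This is linear with rate a = Q/V + k = 0.375119 h⁻¹.
C_ss = Q C_in/(Q + kV) = 0.913510 g/L; C(t) = C_ss + (C₀ − C_ss) e^(−a t).
C(1.675) = 0.913510 + (3.61049)·e^(−0.375119·1.675) = 0.913510 + (3.61049)·0.533485 = 2.83965 g/L.

2.840 g/L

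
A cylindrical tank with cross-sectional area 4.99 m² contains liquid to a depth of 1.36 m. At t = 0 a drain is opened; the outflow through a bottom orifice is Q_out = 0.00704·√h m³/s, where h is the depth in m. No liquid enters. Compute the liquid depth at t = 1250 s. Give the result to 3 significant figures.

0.0809 m

With no inflow, A dh/dt = −0.00704 √h.
This is separable: 2 d(√h)/dt = −0.00704/A, so √h = √h₀ − (0.00704/(2A)) t.
√h = √1.36 − 0.00704·1250/(2·4.99) = 1.1662 − 0.88176 = 0.28443.
h = 0.28443² = 0.080899 m.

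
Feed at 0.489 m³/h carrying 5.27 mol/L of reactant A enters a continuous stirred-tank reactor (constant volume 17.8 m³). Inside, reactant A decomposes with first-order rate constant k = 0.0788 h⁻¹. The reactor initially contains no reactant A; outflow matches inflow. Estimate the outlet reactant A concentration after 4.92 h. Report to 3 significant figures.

0.555 mol/L

Accumulation = in − out − consumed: V dC/dt = Q C_in − Q C − k V C.
dC/dt = (Q/V) C_in − (Q/V + k) C; effective rate a = Q/V + k = 0.027472 + 0.0788 = 0.10627 h⁻¹.
C_ss = Q C_in/(Q + kV) = 1.3623 mol/L; C(t) = C_ss + (C₀ − C_ss) e^(−a t).
C(4.92) = 1.3623 + (-1.3623)·e^(−0.10627·4.92) = 1.3623 + (-1.3623)·0.59282 = 0.55471 mol/L.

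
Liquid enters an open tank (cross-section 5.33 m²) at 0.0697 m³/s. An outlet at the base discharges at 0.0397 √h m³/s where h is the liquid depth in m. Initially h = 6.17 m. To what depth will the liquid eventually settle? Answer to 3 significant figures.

3.08 m

A dh/dt = Q_in − 0.0397 √h. Steady state requires inflow = outflow:
Q_in = 0.0397 √h_ss ⇒ √h_ss = 0.0697/0.0397 = 1.7557.
h_ss = 1.7557² = 3.0824 m. (Since h₀ = 6.17 m > h_ss, the level will fall toward this value.)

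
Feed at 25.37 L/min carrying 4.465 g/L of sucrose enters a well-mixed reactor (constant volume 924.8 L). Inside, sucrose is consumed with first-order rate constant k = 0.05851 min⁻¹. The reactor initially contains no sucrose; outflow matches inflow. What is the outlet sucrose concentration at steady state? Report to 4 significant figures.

V dC/dt = Q(C_in − C) − k V C.
Steady state (dC/dt = 0): C_ss = Q C_in/(Q + kV) = C_in/(1 + kV/Q).
C_ss = 25.37·4.465/(25.37 + 0.05851·924.8) = 113.277/79.4800 = 1.42523 g/L.

1.425 g/L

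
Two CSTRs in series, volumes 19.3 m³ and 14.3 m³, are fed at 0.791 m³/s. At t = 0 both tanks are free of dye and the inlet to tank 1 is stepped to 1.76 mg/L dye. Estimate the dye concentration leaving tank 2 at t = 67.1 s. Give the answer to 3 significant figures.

Time constants: τᵢ = Vᵢ/Q for each well-mixed tank.
τ₁ = 19.3/0.791 = 24.399 s; τ₂ = 14.3/0.791 = 18.078 s.
Tank 1: C₁ = C_in(1 − e^(−t/τ₁)). Tank 2 (τ₁ ≠ τ₂): C₂ = C_in[1 − (τ₁ e^(−t/τ₁) − τ₂ e^(−t/τ₂))/(τ₁ − τ₂)].
At t = 67.1: e^(−t/τ₁) = 0.063924, e^(−t/τ₂) = 0.024438.
C₂ = 1.76·[1 − (24.399·0.063924 − 18.078·0.024438)/(6.3211)] = 1.76·0.82315 = 1.4487 mg/L.

1.45 mg/L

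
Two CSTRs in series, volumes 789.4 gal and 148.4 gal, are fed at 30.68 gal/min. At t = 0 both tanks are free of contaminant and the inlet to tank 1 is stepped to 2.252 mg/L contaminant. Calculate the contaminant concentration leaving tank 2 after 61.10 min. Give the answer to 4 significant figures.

1.994 mg/L

Each tank obeys Vᵢ dCᵢ/dt = Q(Cᵢ₋₁ − Cᵢ), so τᵢ = Vᵢ/Q.
τ₁ = 789.4/30.68 = 25.7301 min; τ₂ = 148.4/30.68 = 4.83703 min.
Tank 1: C₁ = C_in(1 − e^(−t/τ₁)). Tank 2 (τ₁ ≠ τ₂): C₂ = C_in[1 − (τ₁ e^(−t/τ₁) − τ₂ e^(−t/τ₂))/(τ₁ − τ₂)].
At t = 61.10: e^(−t/τ₁) = 0.0930471, e^(−t/τ₂) = 3.26672e-06.
C₂ = 2.252·[1 − (25.7301·0.0930471 − 4.83703·3.26672e-06)/(20.8931)] = 2.252·0.885412 = 1.99395 mg/L.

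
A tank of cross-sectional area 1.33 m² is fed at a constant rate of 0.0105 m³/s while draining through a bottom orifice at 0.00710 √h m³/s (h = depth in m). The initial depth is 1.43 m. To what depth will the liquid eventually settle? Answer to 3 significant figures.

2.19 m

A dh/dt = Q_in − 0.00710 √h. Steady state requires inflow = outflow:
Q_in = 0.00710 √h_ss ⇒ √h_ss = 0.0105/0.00710 = 1.4789.
h_ss = 1.4789² = 2.1871 m. (Since h₀ = 1.43 m < h_ss, the level will rise toward this value.)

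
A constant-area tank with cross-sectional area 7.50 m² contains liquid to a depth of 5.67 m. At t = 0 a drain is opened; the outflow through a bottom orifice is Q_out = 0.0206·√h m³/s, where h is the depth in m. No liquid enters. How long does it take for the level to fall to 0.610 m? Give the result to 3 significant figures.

With no inflow, A dh/dt = −0.0206 √h.
∫ h^(−1/2) dh = −(0.0206/A) ∫ dt, giving 2√h = 2√h₀ − (0.0206/A) t.
t = 2A(√h₀ − √h)/0.0206 = 2·7.50·(√5.67 − √0.610)/0.0206
  = 15.000 × (2.3812 − 0.78102) / 0.0206 = 1165.2 s.

1170 s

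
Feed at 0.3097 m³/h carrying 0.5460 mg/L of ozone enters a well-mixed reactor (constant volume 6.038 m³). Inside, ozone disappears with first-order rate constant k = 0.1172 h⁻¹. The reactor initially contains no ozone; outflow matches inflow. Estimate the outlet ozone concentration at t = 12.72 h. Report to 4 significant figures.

V dC/dt = Q(C_in − C) − k V C.
This is linear with rate a = Q/V + k = 0.168492 h⁻¹.
C_ss = Q C_in/(Q + kV) = 0.166212 mg/L; C(t) = C_ss + (C₀ − C_ss) e^(−a t).
C(12.72) = 0.166212 + (-0.166212)·e^(−0.168492·12.72) = 0.166212 + (-0.166212)·0.117277 = 0.146719 mg/L.

0.1467 mg/L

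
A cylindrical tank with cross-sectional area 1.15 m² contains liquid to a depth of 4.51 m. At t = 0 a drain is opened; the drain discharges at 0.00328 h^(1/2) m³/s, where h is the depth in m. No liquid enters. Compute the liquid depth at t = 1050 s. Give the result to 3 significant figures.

0.392 m

With no inflow, A dh/dt = −0.00328 √h.
This is separable: 2 d(√h)/dt = −0.00328/A, so √h = √h₀ − (0.00328/(2A)) t.
√h = √4.51 − 0.00328·1050/(2·1.15) = 2.1237 − 1.4974 = 0.62628.
h = 0.62628² = 0.39223 m.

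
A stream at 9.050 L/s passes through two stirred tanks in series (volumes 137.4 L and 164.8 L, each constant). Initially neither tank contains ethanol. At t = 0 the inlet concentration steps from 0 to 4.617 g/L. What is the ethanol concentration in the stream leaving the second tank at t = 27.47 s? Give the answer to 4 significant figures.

Species balance on tank i: dCᵢ/dt = (Cᵢ₋₁ − Cᵢ)/τᵢ with τᵢ = Vᵢ/Q.
τ₁ = 137.4/9.050 = 15.1823 s; τ₂ = 164.8/9.050 = 18.2099 s.
Solving the cascade with C₁(0)=C₂(0)=0 gives C₂(t) = C_in[1 − (τ₁ e^(−t/τ₁) − τ₂ e^(−t/τ₂))/(τ₁ − τ₂)].
At t = 27.47: e^(−t/τ₁) = 0.163762, e^(−t/τ₂) = 0.221238.
C₂ = 4.617·[1 − (15.1823·0.163762 − 18.2099·0.221238)/(-3.02762)] = 4.617·0.490543 = 2.26484 g/L.

2.265 g/L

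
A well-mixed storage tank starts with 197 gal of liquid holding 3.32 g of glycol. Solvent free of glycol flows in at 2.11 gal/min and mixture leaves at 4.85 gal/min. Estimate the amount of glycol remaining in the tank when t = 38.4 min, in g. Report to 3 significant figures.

0.859 g

Total volume: dV/dt = Q_in − Q_out = -2.7400 gal/min, so V(t) = 197 − 2.7400 t and V(38.4) = 91.784 gal.
Solute balance: dm/dt = 0 − Q_out C = −Q_out m/V(t).
dm/m = −Q_out dt/(V₀ − 2.7400 t); integrating gives ln(m/m₀) = −(Q_out/(Q_in−Q_out)) ln(V/V₀).
m = m₀ (V₀/V)^(Q_out/(Q_in−Q_out)) = 3.32 × (197/91.784)^(-1.7701) = 0.85903 g.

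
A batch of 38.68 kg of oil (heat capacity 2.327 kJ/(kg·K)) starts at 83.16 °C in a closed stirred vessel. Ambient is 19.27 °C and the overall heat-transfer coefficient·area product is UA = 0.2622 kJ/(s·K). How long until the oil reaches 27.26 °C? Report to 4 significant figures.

713.7 s

M c_p dT/dt = −UA(T − T_amb).
τ = M c_p/UA = 343.281 s; T_ss = T_amb = 19.2700 °C.
T(t) = T_ss + (T₀ − T_ss)e^(−t/τ); set T = 27.26:
t = −τ ln[(T − T_ss)/(T₀ − T_ss)] = −343.281 · ln(0.125059) = 713.672 s.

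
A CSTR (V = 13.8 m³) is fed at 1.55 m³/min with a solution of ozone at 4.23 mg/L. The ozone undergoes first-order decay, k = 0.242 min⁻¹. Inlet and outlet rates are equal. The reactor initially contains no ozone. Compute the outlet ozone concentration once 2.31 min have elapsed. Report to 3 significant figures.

0.749 mg/L

V dC/dt = Q(C_in − C) − k V C.
This is linear with rate a = Q/V + k = 0.35432 min⁻¹.
C_ss = Q C_in/(Q + kV) = 1.3409 mg/L; C(t) = C_ss + (C₀ − C_ss) e^(−a t).
C(2.31) = 1.3409 + (-1.3409)·e^(−0.35432·2.31) = 1.3409 + (-1.3409)·0.44110 = 0.74943 mg/L.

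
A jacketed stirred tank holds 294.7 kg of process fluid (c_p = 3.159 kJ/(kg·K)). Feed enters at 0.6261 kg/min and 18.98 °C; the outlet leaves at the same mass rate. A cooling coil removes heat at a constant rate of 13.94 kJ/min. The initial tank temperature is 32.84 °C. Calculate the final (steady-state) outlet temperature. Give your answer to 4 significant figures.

M c_p dT/dt = ṁ c_p (T_in − T) − Q̇.
At steady state dT/dt = 0 ⇒ T_ss = T_in − Q̇/(ṁ c_p) = 18.98 − 13.94/(0.6261·3.159) = 11.9319 °C.

11.93 °C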